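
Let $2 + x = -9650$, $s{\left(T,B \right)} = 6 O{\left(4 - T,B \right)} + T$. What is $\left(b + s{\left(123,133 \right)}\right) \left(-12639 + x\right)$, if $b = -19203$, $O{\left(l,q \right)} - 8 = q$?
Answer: $406454094$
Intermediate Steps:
$O{\left(l,q \right)} = 8 + q$
$s{\left(T,B \right)} = 48 + T + 6 B$ ($s{\left(T,B \right)} = 6 \left(8 + B\right) + T = \left(48 + 6 B\right) + T = 48 + T + 6 B$)
$x = -9652$ ($x = -2 - 9650 = -9652$)
$\left(b + s{\left(123,133 \right)}\right) \left(-12639 + x\right) = \left(-19203 + \left(48 + 123 + 6 \cdot 133\right)\right) \left(-12639 - 9652\right) = \left(-19203 + \left(48 + 123 + 798\right)\right) \left(-22291\right) = \left(-19203 + 969\right) \left(-22291\right) = \left(-18234\right) \left(-22291\right) = 406454094$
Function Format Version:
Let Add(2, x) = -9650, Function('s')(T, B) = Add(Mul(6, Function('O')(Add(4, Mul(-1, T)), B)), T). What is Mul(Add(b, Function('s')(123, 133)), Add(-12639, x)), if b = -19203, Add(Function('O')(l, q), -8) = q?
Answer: 406454094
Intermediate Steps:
Function('O')(l, q) = Add(8, q)
Function('s')(T, B) = Add(48, T, Mul(6, B)) (Function('s')(T, B) = Add(Mul(6, Add(8, B)), T) = Add(Add(48, Mul(6, B)), T) = Add(48, T, Mul(6, B)))
x = -9652 (x = Add(-2, -9650) = -9652)
Mul(Add(b, Function('s')(123, 133)), Add(-12639, x)) = Mul(Add(-19203, Add(48, 123, Mul(6, 133))), Add(-12639, -9652)) = Mul(Add(-19203, Add(48, 123, 798)), -22291) = Mul(Add(-19203, 969), -22291) = Mul(-18234, -22291) = 406454094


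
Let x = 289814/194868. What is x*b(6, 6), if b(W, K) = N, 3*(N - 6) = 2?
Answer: 1449070/146151 ≈ 9.9149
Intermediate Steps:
N = 20/3 (N = 6 + (⅓)*2 = 6 + ⅔ = 20/3 ≈ 6.6667)
b(W, K) = 20/3
x = 144907/97434 (x = 289814*(1/194868) = 144907/97434 ≈ 1.4872)
x*b(6, 6) = (144907/97434)*(20/3) = 1449070/146151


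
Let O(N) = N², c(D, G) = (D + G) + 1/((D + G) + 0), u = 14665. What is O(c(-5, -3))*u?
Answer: 61959625/64 ≈ 9.6812e+5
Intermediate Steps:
c(D, G) = D + G + 1/(D + G) (c(D, G) = (D + G) + 1/(D + G) = D + G + 1/(D + G))
O(c(-5, -3))*u = ((1 + (-5)² + (-3)² + 2*(-5)*(-3))/(-5 - 3))²*14665 = ((1 + 25 + 9 + 30)/(-8))²*14665 = (-⅛*65)²*14665 = (-65/8)²*14665 = (4225/64)*14665 = 61959625/64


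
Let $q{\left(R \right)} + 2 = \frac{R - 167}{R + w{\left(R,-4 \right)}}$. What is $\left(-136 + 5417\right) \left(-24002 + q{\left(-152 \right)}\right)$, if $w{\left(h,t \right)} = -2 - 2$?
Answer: $- \frac{19773674705}{156} \approx -1.2675 \cdot 10^{8}$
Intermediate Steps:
$w{\left(h,t \right)} = -4$
$q{\left(R \right)} = -2 + \frac{-167 + R}{-4 + R}$ ($q{\left(R \right)} = -2 + \frac{R - 167}{R - 4} = -2 + \frac{-167 + R}{-4 + R}$)
$\left(-136 + 5417\right) \left(-24002 + q{\left(-152 \right)}\right) = \left(-136 + 5417\right) \left(-24002 + \frac{-159 - -152}{-4 - 152}\right) = 5281 \left(-24002 + \frac{-159 + 152}{-156}\right) = 5281 \left(-24002 - - \frac{7}{156}\right) = 5281 \left(-24002 + \frac{7}{156}\right) = 5281 \left(- \frac{3744305}{156}\right) = - \frac{19773674705}{156}$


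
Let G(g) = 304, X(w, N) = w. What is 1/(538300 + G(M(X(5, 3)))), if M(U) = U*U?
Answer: 1/538604 ≈ 1.8567e-6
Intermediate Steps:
M(U) = U²
1/(538300 + G(M(X(5, 3)))) = 1/(538300 + 304) = 1/538604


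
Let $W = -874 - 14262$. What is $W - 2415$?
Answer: $-17551$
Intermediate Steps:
$W = -15136$ ($W = -874 - 14262 = -15136$)
$W - 2415 = -15136 - 2415 = -17551$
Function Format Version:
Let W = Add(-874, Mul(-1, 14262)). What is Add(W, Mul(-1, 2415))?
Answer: -17551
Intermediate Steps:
W = -15136 (W = Add(-874, -14262) = -15136)
Add(W, Mul(-1, 2415)) = Add(-15136, Mul(-1, 2415)) = Add(-15136, -2415) = -17551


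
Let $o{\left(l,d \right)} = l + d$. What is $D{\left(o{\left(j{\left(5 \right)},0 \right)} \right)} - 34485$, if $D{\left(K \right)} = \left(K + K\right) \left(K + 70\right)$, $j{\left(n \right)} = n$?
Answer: $-33735$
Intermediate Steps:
$o{\left(l,d \right)} = d + l$
$D{\left(K \right)} = 2 K \left(70 + K\right)$
$D{\left(o{\left(j{\left(5 \right)},0 \right)} \right)} - 34485 = 2 \left(0 + 5\right) \left(70 + \left(0 + 5\right)\right) - 34485 = 2 \cdot 5 \left(70 + 5\right) - 34485 = 2 \cdot 5 \cdot 75 - 34485 = 750 - 34485 = -33735$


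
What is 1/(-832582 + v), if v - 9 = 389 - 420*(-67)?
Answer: -1/804044 ≈ -1.2437e-6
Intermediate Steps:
v = 28538 (v = 9 + (389 - 420*(-67)) = 9 + (389 + 28140) = 9 + 28529 = 28538)
1/(-832582 + v) = 1/(-832582 + 28538) = 1/(-804044) = -1/804044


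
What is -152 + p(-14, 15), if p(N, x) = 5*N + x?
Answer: -207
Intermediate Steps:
p(N, x) = x + 5*N
-152 + p(-14, 15) = -152 + (15 + 5*(-14)) = -152 + (15 - 70) = -152 - 55 = -207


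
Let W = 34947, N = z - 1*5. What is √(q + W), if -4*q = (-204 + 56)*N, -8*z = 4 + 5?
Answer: √555526/4 ≈ 186.33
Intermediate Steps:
z = -9/8 (z = -(4 + 5)/8 = -⅛*9 = -9/8 ≈ -1.1250)
N = -49/8 (N = -9/8 - 1*5 = -9/8 - 5 = -49/8 ≈ -6.1250)
q = -1813/8 (q = -(-204 + 56)*(-49)/(4*8) = -(-37)*(-49)/8 = -¼*1813/2 = -1813/8 ≈ -226.63)
√(q + W) = √(-1813/8 + 34947) = √(277763/8) = √555526/4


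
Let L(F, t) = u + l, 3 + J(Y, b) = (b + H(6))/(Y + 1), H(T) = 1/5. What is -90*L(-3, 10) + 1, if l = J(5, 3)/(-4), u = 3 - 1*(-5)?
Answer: -1549/2 ≈ -774.50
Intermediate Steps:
H(T) = ⅕
J(Y, b) = -3 + (⅕ + b)/(1 + Y) (J(Y, b) = -3 + (b + ⅕)/(Y + 1) = -3 + (⅕ + b)/(1 + Y))
u = 8 (u = 3 + 5 = 8)
l = 37/60 (l = ((-14/5 + 3 - 3*5)/(1 + 5))/(-4) = ((-14/5 + 3 - 15)/6)*(-¼) = ((⅙)*(-74/5))*(-¼) = -37/15*(-¼) = 37/60 ≈ 0.61667)
L(F, t) = 517/60 (L(F, t) = 8 + 37/60 = 517/60)
-90*L(-3, 10) + 1 = -90*517/60 + 1 = -1551/2 + 1 = -1549/2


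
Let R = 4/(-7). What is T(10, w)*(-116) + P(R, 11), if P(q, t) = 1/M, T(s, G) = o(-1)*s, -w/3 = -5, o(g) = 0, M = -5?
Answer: -⅕ ≈ -0.20000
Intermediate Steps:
w = 15 (w = -3*(-5) = 15)
R = -4/7 (R = 4*(-⅐) = -4/7 ≈ -0.57143)
T(s, G) = 0 (T(s, G) = 0*s = 0)
P(q, t) = -⅕ (P(q, t) = 1/(-5) = -⅕)
T(10, w)*(-116) + P(R, 11) = 0*(-116) - ⅕ = 0 - ⅕ = -⅕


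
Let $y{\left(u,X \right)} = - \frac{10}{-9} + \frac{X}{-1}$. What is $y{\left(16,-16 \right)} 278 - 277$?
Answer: $\frac{40319}{9} \approx 4479.9$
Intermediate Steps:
$y{\left(u,X \right)} = \frac{10}{9} - X$ ($y{\left(u,X \right)} = \left(-10\right) \left(- \frac{1}{9}\right) + X \left(-1\right) = \frac{10}{9} - X$)
$y{\left(16,-16 \right)} 278 - 277 = \left(\frac{10}{9} - -16\right) 278 - 277 = \left(\frac{10}{9} + 16\right) 278 - 277 = \frac{154}{9} \cdot 278 - 277 = \frac{42812}{9} - 277 = \frac{40319}{9}$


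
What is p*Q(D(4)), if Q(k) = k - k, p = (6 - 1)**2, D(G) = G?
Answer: 0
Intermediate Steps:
p = 25 (p = 5**2 = 25)
Q(k) = 0
p*Q(D(4)) = 25*0 = 0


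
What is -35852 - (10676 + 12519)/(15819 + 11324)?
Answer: -973154031/27143 ≈ -35853.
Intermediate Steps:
-35852 - (10676 + 12519)/(15819 + 11324) = -35852 - 23195/27143 = -973154031/27143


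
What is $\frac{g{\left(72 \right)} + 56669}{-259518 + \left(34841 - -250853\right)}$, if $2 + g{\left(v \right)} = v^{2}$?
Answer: $\frac{61851}{26176} \approx 2.3629$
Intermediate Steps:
$g{\left(v \right)} = -2 + v^{2}$
$\frac{g{\left(72 \right)} + 56669}{-259518 + \left(34841 - -250853\right)} = \frac{\left(-2 + 72^{2}\right) + 56669}{-259518 + \left(34841 - -250853\right)} = \frac{\left(-2 + 5184\right) + 56669}{-259518 + \left(34841 + 250853\right)} = \frac{5182 + 56669}{-259518 + 285694} = \frac{61851}{26176}$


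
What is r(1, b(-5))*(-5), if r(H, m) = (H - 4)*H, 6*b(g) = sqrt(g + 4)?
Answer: 15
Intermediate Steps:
b(g) = sqrt(4 + g)/6 (b(g) = sqrt(g + 4)/6 = sqrt(4 + g)/6)
r(H, m) = H*(-4 + H) (r(H, m) = (-4 + H)*H = H*(-4 + H))
r(1, b(-5))*(-5) = (1*(-4 + 1))*(-5) = (1*(-3))*(-5) = -3*(-5) = 15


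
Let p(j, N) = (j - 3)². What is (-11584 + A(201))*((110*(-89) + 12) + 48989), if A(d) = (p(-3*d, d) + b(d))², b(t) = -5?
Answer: 5287940399011947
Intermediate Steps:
p(j, N) = (-3 + j)²
A(d) = (-5 + (-3 - 3*d)²)² (A(d) = ((-3 - 3*d)² - 5)² = (-5 + (-3 - 3*d)²)²)
(-11584 + A(201))*((110*(-89) + 12) + 48989) = (-11584 + (-5 + 9*(1 + 201)²)²)*((110*(-89) + 12) + 48989) = (-11584 + (-5 + 9*202²)²)*((-9790 + 12) + 48989) = (-11584 + (-5 + 9*40804)²)*(-9778 + 48989) = (-11584 + (-5 + 367236)²)*39211 = (-11584 + 367231²)*39211 = (-11584 + 134858607361)*39211 = 134858595777*39211 = 5287940399011947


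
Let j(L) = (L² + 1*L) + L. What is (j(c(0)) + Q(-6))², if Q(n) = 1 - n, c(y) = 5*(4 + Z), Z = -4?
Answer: 49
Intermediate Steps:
c(y) = 0 (c(y) = 5*(4 - 4) = 5*0 = 0)
j(L) = L² + 2*L (j(L) = (L² + L) + L = (L + L²) + L = L² + 2*L)
(j(c(0)) + Q(-6))² = (0*(2 + 0) + (1 - 1*(-6)))² = (0*2 + (1 + 6))² = (0 + 7)² = 7² = 49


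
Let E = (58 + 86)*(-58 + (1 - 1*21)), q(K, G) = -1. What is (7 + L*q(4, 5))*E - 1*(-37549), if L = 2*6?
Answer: 93709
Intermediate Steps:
L = 12
E = -11232 (E = 144*(-58 + (1 - 21)) = 144*(-58 - 20) = 144*(-78) = -11232)
(7 + L*q(4, 5))*E - 1*(-37549) = (7 + 12*(-1))*(-11232) - 1*(-37549) = (7 - 12)*(-11232) + 37549 = -5*(-11232) + 37549 = 56160 + 37549 = 93709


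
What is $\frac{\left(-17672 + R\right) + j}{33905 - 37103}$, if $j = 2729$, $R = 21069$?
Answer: $- \frac{1021}{533} \approx -1.9156$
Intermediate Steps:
$\frac{\left(-17672 + R\right) + j}{33905 - 37103} = \frac{\left(-17672 + 21069\right) + 2729}{33905 - 37103} = \frac{3397 + 2729}{-3198} = 6126 \left(- \frac{1}{3198}\right) = - \frac{1021}{533}$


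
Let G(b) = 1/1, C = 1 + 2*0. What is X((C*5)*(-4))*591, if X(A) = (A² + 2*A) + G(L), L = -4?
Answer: 213351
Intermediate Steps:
C = 1 (C = 1 + 0 = 1)
G(b) = 1
X(A) = 1 + A² + 2*A (X(A) = (A² + 2*A) + 1 = 1 + A² + 2*A)
X((C*5)*(-4))*591 = (1 + ((1*5)*(-4))² + 2*((1*5)*(-4)))*591 = (1 + (5*(-4))² + 2*(5*(-4)))*591 = (1 + (-20)² + 2*(-20))*591 = (1 + 400 - 40)*591 = 361*591 = 213351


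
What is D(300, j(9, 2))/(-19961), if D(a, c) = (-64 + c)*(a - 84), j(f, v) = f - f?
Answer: 13824/19961 ≈ 0.69255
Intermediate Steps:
j(f, v) = 0
D(a, c) = (-84 + a)*(-64 + c) (D(a, c) = (-64 + c)*(-84 + a) = (-84 + a)*(-64 + c))
D(300, j(9, 2))/(-19961) = (5376 - 84*0 - 64*300 + 300*0)/(-19961) = (5376 + 0 - 19200 + 0)*(-1/19961) = -13824*(-1/19961) = 13824/19961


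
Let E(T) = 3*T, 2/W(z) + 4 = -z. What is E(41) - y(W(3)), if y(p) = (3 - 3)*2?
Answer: 123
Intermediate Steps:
W(z) = 2/(-4 - z)
y(p) = 0 (y(p) = 0*2 = 0)
E(41) - y(W(3)) = 3*41 - 1*0 = 123 + 0 = 123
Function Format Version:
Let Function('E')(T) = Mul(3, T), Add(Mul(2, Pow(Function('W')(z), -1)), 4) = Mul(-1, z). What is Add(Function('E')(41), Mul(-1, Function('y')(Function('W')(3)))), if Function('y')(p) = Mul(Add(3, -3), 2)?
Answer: 123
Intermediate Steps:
Function('W')(z) = Mul(2, Pow(Add(-4, Mul(-1, z)), -1))
Function('y')(p) = 0 (Function('y')(p) = Mul(0, 2) = 0)
Add(Function('E')(41), Mul(-1, Function('y')(Function('W')(3)))) = Add(Mul(3, 41), Mul(-1, 0)) = Add(123, 0) = 123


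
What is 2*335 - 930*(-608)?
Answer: 566110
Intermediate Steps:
2*335 - 930*(-608) = 670 + 565440 = 566110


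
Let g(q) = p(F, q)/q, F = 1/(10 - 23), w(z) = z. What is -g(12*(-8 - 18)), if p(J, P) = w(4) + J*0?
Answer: 1/78 ≈ 0.012821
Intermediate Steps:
F = -1/13 (F = 1/(-13) = -1/13 ≈ -0.076923)
p(J, P) = 4 (p(J, P) = 4 + J*0 = 4 + 0 = 4)
g(q) = 4/q
-g(12*(-8 - 18)) = -4/(12*(-8 - 18)) = -4/(12*(-26)) = -4/(-312) = -4*(-1)/312 = -1*(-1/78) = 1/78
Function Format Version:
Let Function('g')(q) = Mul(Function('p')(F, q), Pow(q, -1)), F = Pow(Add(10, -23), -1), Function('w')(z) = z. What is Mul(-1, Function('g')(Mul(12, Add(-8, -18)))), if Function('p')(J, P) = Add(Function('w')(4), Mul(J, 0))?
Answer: Rational(1, 78) ≈ 0.012821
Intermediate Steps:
F = Rational(-1, 13) (F = Pow(-13, -1) = Rational(-1, 13) ≈ -0.076923)
Function('p')(J, P) = 4 (Function('p')(J, P) = Add(4, Mul(J, 0)) = Add(4, 0) = 4)
Function('g')(q) = Mul(4, Pow(q, -1))
Mul(-1, Function('g')(Mul(12, Add(-8, -18)))) = Mul(-1, Mul(4, Pow(Mul(12, Add(-8, -18)), -1))) = Mul(-1, Mul(4, Pow(Mul(12, -26), -1))) = Mul(-1, Mul(4, Pow(-312, -1))) = Mul(-1, Mul(4, Rational(-1, 312))) = Mul(-1, Rational(-1, 78)) = Rational(1, 78)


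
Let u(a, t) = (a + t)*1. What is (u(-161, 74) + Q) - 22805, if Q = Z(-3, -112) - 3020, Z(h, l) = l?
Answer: -26024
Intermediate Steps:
u(a, t) = a + t
Q = -3132 (Q = -112 - 3020 = -3132)
(u(-161, 74) + Q) - 22805 = ((-161 + 74) - 3132) - 22805 = (-87 - 3132) - 22805 = -3219 - 22805 = -26024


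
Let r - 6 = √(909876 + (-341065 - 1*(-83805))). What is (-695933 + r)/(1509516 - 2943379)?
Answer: 695927/1433863 - 58*√194/1433863 ≈ 0.48479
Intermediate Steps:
r = 6 + 58*√194 (r = 6 + √(909876 + (-341065 - 1*(-83805))) = 6 + √(909876 + (-341065 + 83805)) = 6 + √(909876 - 257260) = 6 + √652616 = 6 + 58*√194 ≈ 813.85)
(-695933 + r)/(1509516 - 2943379) = (-695933 + (6 + 58*√194))/(1509516 - 2943379) = (-695927 + 58*√194)/(-1433863) = (-695927 + 58*√194)*(-1/1433863) = 695927/1433863 - 58*√194/1433863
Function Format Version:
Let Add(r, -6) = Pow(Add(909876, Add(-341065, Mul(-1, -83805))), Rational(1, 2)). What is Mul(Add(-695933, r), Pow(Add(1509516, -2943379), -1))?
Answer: Add(Rational(695927, 1433863), Mul(Rational(-58, 1433863), Pow(194, Rational(1, 2)))) ≈ 0.48479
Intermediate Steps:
r = Add(6, Mul(58, Pow(194, Rational(1, 2)))) (r = Add(6, Pow(Add(909876, Add(-341065, Mul(-1, -83805))), Rational(1, 2))) = Add(6, Pow(Add(909876, Add(-341065, 83805)), Rational(1, 2))) = Add(6, Pow(Add(909876, -257260), Rational(1, 2))) = Add(6, Pow(652616, Rational(1, 2))) = Add(6, Mul(58, Pow(194, Rational(1, 2)))) ≈ 813.85)
Mul(Add(-695933, r), Pow(Add(1509516, -2943379), -1)) = Mul(Add(-695933, Add(6, Mul(58, Pow(194, Rational(1, 2))))), Pow(Add(1509516, -2943379), -1)) = Mul(Add(-695927, Mul(58, Pow(194, Rational(1, 2)))), Pow(-1433863, -1)) = Mul(Add(-695927, Mul(58, Pow(194, Rational(1, 2)))), Rational(-1, 1433863)) = Add(Rational(695927, 1433863), Mul(Rational(-58, 1433863), Pow(194, Rational(1, 2))))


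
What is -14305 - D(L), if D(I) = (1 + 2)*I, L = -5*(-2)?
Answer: -14335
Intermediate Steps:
L = 10
D(I) = 3*I
-14305 - D(L) = -14305 - 3*10 = -14305 - 1*30 = -14305 - 30 = -14335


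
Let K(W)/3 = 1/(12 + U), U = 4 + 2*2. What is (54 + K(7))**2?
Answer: 1172889/400 ≈ 2932.2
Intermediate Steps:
U = 8 (U = 4 + 4 = 8)
K(W) = 3/20 (K(W) = 3/(12 + 8) = 3/20)
(54 + K(7))**2 = (54 + 3/20)**2 = (1083/20)**2 = 1172889/400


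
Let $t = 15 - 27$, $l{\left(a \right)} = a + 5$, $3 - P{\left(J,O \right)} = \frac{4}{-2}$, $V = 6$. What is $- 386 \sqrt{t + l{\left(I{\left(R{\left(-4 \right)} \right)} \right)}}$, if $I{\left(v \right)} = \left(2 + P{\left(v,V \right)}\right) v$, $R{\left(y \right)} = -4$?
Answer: $- 386 i \sqrt{35} \approx - 2283.6 i$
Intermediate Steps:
$P{\left(J,O \right)} = 5$ ($P{\left(J,O \right)} = 3 - \frac{4}{-2} = 3 - 4 \left(- \frac{1}{2}\right) = 3 - -2 = 3 + 2 = 5$)
$I{\left(v \right)} = 7 v$ ($I{\left(v \right)} = \left(2 + 5\right) v = 7 v$)
$l{\left(a \right)} = 5 + a$
$t = -12$ ($t = 15 - 27 = -12$)
$- 386 \sqrt{t + l{\left(I{\left(R{\left(-4 \right)} \right)} \right)}} = - 386 \sqrt{-12 + \left(5 + 7 \left(-4\right)\right)} = - 386 \sqrt{-12 + \left(5 - 28\right)} = - 386 \sqrt{-12 - 23} = - 386 \sqrt{-35} = - 386 i \sqrt{35}$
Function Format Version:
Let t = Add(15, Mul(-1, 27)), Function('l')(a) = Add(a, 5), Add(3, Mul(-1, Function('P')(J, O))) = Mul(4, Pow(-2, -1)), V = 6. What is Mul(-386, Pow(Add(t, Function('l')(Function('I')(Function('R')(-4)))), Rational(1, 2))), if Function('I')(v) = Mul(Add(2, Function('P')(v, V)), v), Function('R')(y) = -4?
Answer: Mul(-386, I, Pow(35, Rational(1, 2))) ≈ Mul(-2283.6, I)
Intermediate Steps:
Function('P')(J, O) = 5 (Function('P')(J, O) = Add(3, Mul(-1, Mul(4, Pow(-2, -1)))) = Add(3, Mul(-1, Mul(4, Rational(-1, 2)))) = Add(3, Mul(-1, -2)) = Add(3, 2) = 5)
Function('I')(v) = Mul(7, v) (Function('I')(v) = Mul(Add(2, 5), v) = Mul(7, v))
Function('l')(a) = Add(5, a)
t = -12 (t = Add(15, -27) = -12)
Mul(-386, Pow(Add(t, Function('l')(Function('I')(Function('R')(-4)))), Rational(1, 2))) = Mul(-386, Pow(Add(-12, Add(5, Mul(7, -4))), Rational(1, 2))) = Mul(-386, Pow(Add(-12, Add(5, -28)), Rational(1, 2))) = Mul(-386, Pow(Add(-12, -23), Rational(1, 2))) = Mul(-386, Pow(-35, Rational(1, 2))) = Mul(-386, Mul(I, Pow(35, Rational(1, 2)))) = Mul(-386, I, Pow(35, Rational(1, 2)))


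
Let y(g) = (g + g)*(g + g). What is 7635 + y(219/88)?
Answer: 14829321/1936 ≈ 7659.8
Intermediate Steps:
y(g) = 4*g² (y(g) = (2*g)*(2*g) = 4*g²)
7635 + y(219/88) = 7635 + 4*(219/88)² = 7635 + 4*(47961/7744) = 7635 + 47961/1936 = 14829321/1936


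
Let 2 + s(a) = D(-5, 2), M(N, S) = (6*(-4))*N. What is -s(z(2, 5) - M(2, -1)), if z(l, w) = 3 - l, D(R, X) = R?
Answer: 7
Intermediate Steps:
M(N, S) = -24*N
s(a) = -7 (s(a) = -2 - 5 = -7)
-s(z(2, 5) - M(2, -1)) = -1*(-7) = 7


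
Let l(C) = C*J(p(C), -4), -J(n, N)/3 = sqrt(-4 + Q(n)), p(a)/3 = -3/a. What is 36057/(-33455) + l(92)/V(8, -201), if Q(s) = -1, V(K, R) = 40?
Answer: -36057/33455 - 69*I*sqrt(5)/10 ≈ -1.0778 - 15.429*I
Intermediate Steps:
p(a) = -9/a (p(a) = 3*(-3/a) = -9/a)
J(n, N) = -3*I*sqrt(5) (J(n, N) = -3*sqrt(-4 - 1) = -3*I*sqrt(5))
l(C) = -3*I*C*sqrt(5) (l(C) = C*(-3*I*sqrt(5)) = -3*I*C*sqrt(5))
36057/(-33455) + l(92)/V(8, -201) = 36057/(-33455) - 3*I*92*sqrt(5)/40 = 36057*(-1/33455) - 276*I*sqrt(5)*(1/40) = -36057/33455 - 69*I*sqrt(5)/10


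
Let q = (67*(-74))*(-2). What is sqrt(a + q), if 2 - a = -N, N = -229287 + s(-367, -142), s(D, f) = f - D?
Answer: 2*I*sqrt(54786) ≈ 468.13*I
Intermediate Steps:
N = -229062 (N = -229287 + (-142 - 1*(-367)) = -229287 + (-142 + 367) = -229287 + 225 = -229062)
a = -229060 (a = 2 - (-1)*(-229062) = 2 - 1*229062 = 2 - 229062 = -229060)
q = 9916 (q = -4958*(-2) = 9916)
sqrt(a + q) = sqrt(-229060 + 9916) = sqrt(-219144) = 2*I*sqrt(54786)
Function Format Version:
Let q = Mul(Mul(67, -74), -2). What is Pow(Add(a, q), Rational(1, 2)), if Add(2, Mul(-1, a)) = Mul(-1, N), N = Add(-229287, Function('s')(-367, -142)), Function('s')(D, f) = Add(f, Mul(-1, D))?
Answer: Mul(2, I, Pow(54786, Rational(1, 2))) ≈ Mul(468.13, I)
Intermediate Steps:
N = -229062 (N = Add(-229287, Add(-142, Mul(-1, -367))) = Add(-229287, Add(-142, 367)) = Add(-229287, 225) = -229062)
a = -229060 (a = Add(2, Mul(-1, Mul(-1, -229062))) = Add(2, Mul(-1, 229062)) = Add(2, -229062) = -229060)
q = 9916 (q = Mul(-4958, -2) = 9916)
Pow(Add(a, q), Rational(1, 2)) = Pow(Add(-229060, 9916), Rational(1, 2)) = Pow(-219144, Rational(1, 2)) = Mul(2, I, Pow(54786, Rational(1, 2)))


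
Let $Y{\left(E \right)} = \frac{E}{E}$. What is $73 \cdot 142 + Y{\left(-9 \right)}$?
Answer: $10367$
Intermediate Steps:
$Y{\left(E \right)} = 1$
$73 \cdot 142 + Y{\left(-9 \right)} = 73 \cdot 142 + 1 = 10366 + 1 = 10367$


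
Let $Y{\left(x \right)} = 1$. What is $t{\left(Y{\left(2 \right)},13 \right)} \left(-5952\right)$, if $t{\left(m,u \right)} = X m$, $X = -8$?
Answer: $47616$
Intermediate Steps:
$t{\left(m,u \right)} = - 8 m$
$t{\left(Y{\left(2 \right)},13 \right)} \left(-5952\right) = \left(-8\right) 1 \left(-5952\right) = \left(-8\right) \left(-5952\right) = 47616$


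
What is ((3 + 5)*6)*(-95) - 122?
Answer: -4682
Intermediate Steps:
((3 + 5)*6)*(-95) - 122 = (8*6)*(-95) - 122 = 48*(-95) - 122 = -4560 - 122 = -4682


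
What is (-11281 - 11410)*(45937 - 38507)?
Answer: -168594130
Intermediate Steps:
(-11281 - 11410)*(45937 - 38507) = -22691*7430 = -168594130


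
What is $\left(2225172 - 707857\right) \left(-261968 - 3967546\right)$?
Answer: $-6417505034910$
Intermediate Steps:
$\left(2225172 - 707857\right) \left(-261968 - 3967546\right) = 1517315 \left(-4229514\right) = -6417505034910$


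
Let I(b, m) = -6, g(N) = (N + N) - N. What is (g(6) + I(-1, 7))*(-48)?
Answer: 0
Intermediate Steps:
g(N) = N (g(N) = 2*N - N = N)
(g(6) + I(-1, 7))*(-48) = (6 - 6)*(-48) = 0*(-48) = 0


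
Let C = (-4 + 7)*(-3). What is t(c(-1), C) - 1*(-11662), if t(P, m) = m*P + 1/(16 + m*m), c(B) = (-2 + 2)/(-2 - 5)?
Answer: 1131215/97 ≈ 11662.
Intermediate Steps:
c(B) = 0 (c(B) = 0/(-7) = 0*(-1/7) = 0)
C = -9 (C = 3*(-3) = -9)
t(P, m) = 1/(16 + m**2) + P*m (t(P, m) = P*m + 1/(16 + m**2) = 1/(16 + m**2) + P*m)
t(c(-1), C) - 1*(-11662) = (1 + 0*(-9)**3 + 16*0*(-9))/(16 + (-9)**2) - 1*(-11662) = (1 + 0*(-729) + 0)/(16 + 81) + 11662 = (1 + 0 + 0)/97 + 11662 = (1/97)*1 + 11662 = 1/97 + 11662 = 1131215/97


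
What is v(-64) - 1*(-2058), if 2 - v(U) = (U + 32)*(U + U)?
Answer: -2036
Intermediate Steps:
v(U) = 2 - 2*U*(32 + U) (v(U) = 2 - (U + 32)*(U + U) = 2 - (32 + U)*2*U = 2 - 2*U*(32 + U))
v(-64) - 1*(-2058) = (2 - 64*(-64) - 2*(-64)²) - 1*(-2058) = (2 + 4096 - 2*4096) + 2058 = (2 + 4096 - 8192) + 2058 = -4094 + 2058 = -2036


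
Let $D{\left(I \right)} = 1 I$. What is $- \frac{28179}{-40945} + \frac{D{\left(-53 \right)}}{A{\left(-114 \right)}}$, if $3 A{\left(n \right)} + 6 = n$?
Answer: $\frac{659449}{327560} \approx 2.0132$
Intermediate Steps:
$A{\left(n \right)} = -2 + \frac{n}{3}$
$D{\left(I \right)} = I$
$- \frac{28179}{-40945} + \frac{D{\left(-53 \right)}}{A{\left(-114 \right)}} = - \frac{28179}{-40945} - \frac{53}{-2 + \frac{1}{3} \left(-114\right)} = \left(-28179\right) \left(- \frac{1}{40945}\right) - \frac{53}{-2 - 38} = \frac{28179}{40945} - \frac{53}{-40} = \frac{28179}{40945} - - \frac{53}{40} = \frac{28179}{40945} + \frac{53}{40} = \frac{659449}{327560}$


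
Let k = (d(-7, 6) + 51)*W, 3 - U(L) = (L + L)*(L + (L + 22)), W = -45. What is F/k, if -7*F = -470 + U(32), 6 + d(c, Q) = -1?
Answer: -853/1980 ≈ -0.43081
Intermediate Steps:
d(c, Q) = -7 (d(c, Q) = -6 - 1 = -7)
U(L) = 3 - 2*L*(22 + 2*L) (U(L) = 3 - (L + L)*(L + (L + 22)) = 3 - 2*L*(L + (22 + L)) = 3 - 2*L*(22 + 2*L))
F = 853 (F = -(-470 + (3 - 44*32 - 4*32²))/7 = -(-470 + (3 - 1408 - 4*1024))/7 = -(-470 + (3 - 1408 - 4096))/7 = -(-470 - 5501)/7 = -⅐*(-5971) = 853)
k = -1980 (k = (-7 + 51)*(-45) = 44*(-45) = -1980)
F/k = 853/(-1980) = 853*(-1/1980) = -853/1980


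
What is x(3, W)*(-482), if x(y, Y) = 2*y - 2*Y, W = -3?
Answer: -5784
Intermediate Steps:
x(y, Y) = -2*Y + 2*y
x(3, W)*(-482) = (-2*(-3) + 2*3)*(-482) = (6 + 6)*(-482) = 12*(-482) = -5784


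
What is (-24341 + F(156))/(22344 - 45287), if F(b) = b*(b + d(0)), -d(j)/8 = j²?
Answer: 5/22943 ≈ 0.00021793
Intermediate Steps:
d(j) = -8*j²
F(b) = b² (F(b) = b*(b - 8*0²) = b*(b - 8*0) = b*(b + 0) = b*b = b²)
(-24341 + F(156))/(22344 - 45287) = (-24341 + 156²)/(22344 - 45287) = (-24341 + 24336)/(-22943) = -5*(-1/22943) = 5/22943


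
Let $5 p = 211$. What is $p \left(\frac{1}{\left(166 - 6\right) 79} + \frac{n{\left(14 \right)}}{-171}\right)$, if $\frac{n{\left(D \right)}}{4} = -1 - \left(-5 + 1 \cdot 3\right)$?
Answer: $- \frac{10632079}{10807200} \approx -0.9838$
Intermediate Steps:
$p = \frac{211}{5}$ ($p = \frac{1}{5} \cdot 211 = \frac{211}{5} \approx 42.2$)
$n{\left(D \right)} = 4$ ($n{\left(D \right)} = 4 \left(-1 - \left(-5 + 1 \cdot 3\right)\right) = 4 \left(-1 - \left(-5 + 3\right)\right) = 4 \left(-1 - -2\right) = 4 \left(-1 + 2\right) = 4 \cdot 1 = 4$)
$p \left(\frac{1}{\left(166 - 6\right) 79} + \frac{n{\left(14 \right)}}{-171}\right) = \frac{211 \left(\frac{1}{\left(166 - 6\right) 79} + \frac{4}{-171}\right)}{5} = \frac{211 \left(\frac{1}{160} \cdot \frac{1}{79} + 4 \left(- \frac{1}{171}\right)\right)}{5} = \frac{211 \left(\frac{1}{160} \cdot \frac{1}{79} - \frac{4}{171}\right)}{5} = \frac{211 \left(\frac{1}{12640} - \frac{4}{171}\right)}{5} = \frac{211}{5} \left(- \frac{50389}{2161440}\right) = - \frac{10632079}{10807200}$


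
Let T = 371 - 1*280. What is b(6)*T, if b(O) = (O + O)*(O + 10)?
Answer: 17472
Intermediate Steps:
T = 91 (T = 371 - 280 = 91)
b(O) = 2*O*(10 + O) (b(O) = (2*O)*(10 + O) = 2*O*(10 + O))
b(6)*T = (2*6*(10 + 6))*91 = (2*6*16)*91 = 192*91 = 17472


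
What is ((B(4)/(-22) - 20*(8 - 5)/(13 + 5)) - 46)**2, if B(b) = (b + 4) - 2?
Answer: 2679769/1089 ≈ 2460.8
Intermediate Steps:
B(b) = 2 + b (B(b) = (4 + b) - 2 = 2 + b)
((B(4)/(-22) - 20*(8 - 5)/(13 + 5)) - 46)**2 = (((2 + 4)/(-22) - 20*(8 - 5)/(13 + 5)) - 46)**2 = ((6*(-1/22) - 20/(18/3)) - 46)**2 = ((-3/11 - 20/(18*(1/3))) - 46)**2 = ((-3/11 - 20/6) - 46)**2 = ((-3/11 - 20*1/6) - 46)**2 = ((-3/11 - 10/3) - 46)**2 = (-119/33 - 46)**2 = (-1637/33)**2 = 2679769/1089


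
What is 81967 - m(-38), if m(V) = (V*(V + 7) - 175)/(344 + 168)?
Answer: 41966101/512 ≈ 81965.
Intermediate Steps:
m(V) = -175/512 + V*(7 + V)/512 (m(V) = (V*(7 + V) - 175)/512 = (-175 + V*(7 + V))*(1/512) = -175/512 + V*(7 + V)/512)
81967 - m(-38) = 81967 - (-175/512 + (1/512)*(-38)**2 + (7/512)*(-38)) = 81967 - (-175/512 + (1/512)*1444 - 133/256) = 81967 - (-175/512 + 361/128 - 133/256) = 81967 - 1*1003/512 = 81967 - 1003/512 = 41966101/512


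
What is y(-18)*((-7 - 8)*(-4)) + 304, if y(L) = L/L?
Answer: 364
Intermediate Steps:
y(L) = 1
y(-18)*((-7 - 8)*(-4)) + 304 = 1*((-7 - 8)*(-4)) + 304 = 1*(-15*(-4)) + 304 = 1*60 + 304 = 60 + 304 = 364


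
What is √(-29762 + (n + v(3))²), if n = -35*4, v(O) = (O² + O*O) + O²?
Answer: I*√16993 ≈ 130.36*I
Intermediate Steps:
v(O) = 3*O² (v(O) = (O² + O²) + O² = 2*O² + O² = 3*O²)
n = -140
√(-29762 + (n + v(3))²) = √(-29762 + (-140 + 3*3²)²) = √(-29762 + (-140 + 3*9)²) = √(-29762 + (-140 + 27)²) = √(-29762 + (-113)²) = √(-29762 + 12769) = √(-16993) = I*√16993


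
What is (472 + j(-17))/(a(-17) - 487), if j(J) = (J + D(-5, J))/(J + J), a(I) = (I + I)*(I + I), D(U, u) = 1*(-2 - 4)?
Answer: 5357/7582 ≈ 0.70654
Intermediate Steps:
D(U, u) = -6 (D(U, u) = 1*(-6) = -6)
a(I) = 4*I² (a(I) = (2*I)*(2*I) = 4*I²)
j(J) = (-6 + J)/(2*J) (j(J) = (J - 6)/(J + J) = (-6 + J)/((2*J)) = (-6 + J)*(1/(2*J)) = (-6 + J)/(2*J))
(472 + j(-17))/(a(-17) - 487) = (472 + (½)*(-6 - 17)/(-17))/(4*(-17)² - 487) = (472 + (½)*(-1/17)*(-23))/(4*289 - 487) = (472 + 23/34)/(1156 - 487) = (16071/34)/669 = (16071/34)*(1/669) = 5357/7582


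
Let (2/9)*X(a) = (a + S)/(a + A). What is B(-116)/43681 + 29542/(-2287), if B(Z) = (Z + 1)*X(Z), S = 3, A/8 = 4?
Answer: -72352908407/5594313032 ≈ -12.933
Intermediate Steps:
A = 32 (A = 8*4 = 32)
X(a) = 9*(3 + a)/(2*(32 + a)) (X(a) = 9*((a + 3)/(a + 32))/2 = 9*((3 + a)/(32 + a))/2 = 9*(3 + a)/(2*(32 + a)))
B(Z) = 9*(1 + Z)*(3 + Z)/(2*(32 + Z)) (B(Z) = (Z + 1)*(9*(3 + Z)/(2*(32 + Z))) = (1 + Z)*(9*(3 + Z)/(2*(32 + Z))) = 9*(1 + Z)*(3 + Z)/(2*(32 + Z)))
B(-116)/43681 + 29542/(-2287) = (9*(1 - 116)*(3 - 116)/(2*(32 - 116)))/43681 + 29542/(-2287) = ((9/2)*(-115)*(-113)/(-84))*(1/43681) + 29542*(-1/2287) = ((9/2)*(-1/84)*(-115)*(-113))*(1/43681) - 29542/2287 = -38985/56*1/43681 - 29542/2287 = -38985/2446136 - 29542/2287 = -72352908407/5594313032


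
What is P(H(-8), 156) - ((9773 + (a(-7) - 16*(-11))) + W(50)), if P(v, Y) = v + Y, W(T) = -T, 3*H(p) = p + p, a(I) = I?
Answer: -29224/3 ≈ -9741.3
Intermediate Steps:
H(p) = 2*p/3 (H(p) = (p + p)/3 = (2*p)/3 = 2*p/3)
P(v, Y) = Y + v
P(H(-8), 156) - ((9773 + (a(-7) - 16*(-11))) + W(50)) = (156 + (⅔)*(-8)) - ((9773 + (-7 - 16*(-11))) - 1*50) = (156 - 16/3) - ((9773 + (-7 + 176)) - 50) = 452/3 - ((9773 + 169) - 50) = 452/3 - (9942 - 50) = 452/3 - 1*9892 = 452/3 - 9892 = -29224/3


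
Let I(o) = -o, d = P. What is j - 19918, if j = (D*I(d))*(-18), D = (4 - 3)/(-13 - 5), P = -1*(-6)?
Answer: -19924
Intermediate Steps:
P = 6
d = 6
D = -1/18 (D = 1/(-18) = 1*(-1/18) = -1/18 ≈ -0.055556)
j = -6 (j = -(-1)*6/18*(-18) = -1/18*(-6)*(-18) = (⅓)*(-18) = -6)
j - 19918 = -6 - 19918 = -19924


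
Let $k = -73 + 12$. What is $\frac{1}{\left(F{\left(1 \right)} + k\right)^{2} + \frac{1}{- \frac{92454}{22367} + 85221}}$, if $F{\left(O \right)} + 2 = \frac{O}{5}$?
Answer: $\frac{47651141325}{187928477762363} \approx 0.00025356$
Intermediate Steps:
$F{\left(O \right)} = -2 + \frac{O}{5}$
$k = -61$
$\frac{1}{\left(F{\left(1 \right)} + k\right)^{2} + \frac{1}{- \frac{92454}{22367} + 85221}} = \frac{1}{\left(\left(-2 + \frac{1}{5} \cdot 1\right) - 61\right)^{2} + \frac{1}{- \frac{92454}{22367} + 85221}} = \frac{1}{\left(\left(-2 + \frac{1}{5}\right) - 61\right)^{2} + \frac{1}{\left(-92454\right) \frac{1}{22367} + 85221}} = \frac{1}{\left(- \frac{9}{5} - 61\right)^{2} + \frac{1}{- \frac{92454}{22367} + 85221}} = \frac{1}{\left(- \frac{314}{5}\right)^{2} + \frac{1}{\frac{1906045653}{22367}}} = \frac{1}{\frac{98596}{25} + \frac{22367}{1906045653}} = \frac{1}{\frac{187928477762363}{47651141325}} = \frac{47651141325}{187928477762363}$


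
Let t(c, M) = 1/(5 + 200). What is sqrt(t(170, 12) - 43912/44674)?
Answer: 3*I*sqrt(2278676331295)/4579085 ≈ 0.98897*I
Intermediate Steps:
t(c, M) = 1/205
sqrt(t(170, 12) - 43912/44674) = sqrt(1/205 - 43912/44674) = sqrt(1/205 - 43912*1/44674) = sqrt(1/205 - 21956/22337) = sqrt(-4478643/4579085) = 3*I*sqrt(2278676331295)/4579085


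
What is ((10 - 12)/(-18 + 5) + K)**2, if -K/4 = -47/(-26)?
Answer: 8464/169 ≈ 50.083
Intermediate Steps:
K = -94/13 (K = -(-188)/(-26) = -(-188)*(-1)/26 = -4*47/26 = -94/13 ≈ -7.2308)
((10 - 12)/(-18 + 5) + K)**2 = ((10 - 12)/(-18 + 5) - 94/13)**2 = (-2/(-13) - 94/13)**2 = (-2*(-1/13) - 94/13)**2 = (2/13 - 94/13)**2 = (-92/13)**2 = 8464/169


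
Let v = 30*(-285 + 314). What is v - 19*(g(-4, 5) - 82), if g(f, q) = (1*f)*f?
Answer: 2124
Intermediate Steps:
g(f, q) = f**2 (g(f, q) = f*f = f**2)
v = 870 (v = 30*29 = 870)
v - 19*(g(-4, 5) - 82) = 870 - 19*((-4)**2 - 82) = 870 - 19*(16 - 82) = 870 - 19*(-66) = 870 + 1254 = 2124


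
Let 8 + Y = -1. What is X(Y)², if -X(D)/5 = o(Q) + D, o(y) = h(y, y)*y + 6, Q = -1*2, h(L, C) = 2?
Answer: 1225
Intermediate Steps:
Y = -9 (Y = -8 - 1 = -9)
Q = -2
o(y) = 6 + 2*y (o(y) = 2*y + 6 = 6 + 2*y)
X(D) = -10 - 5*D (X(D) = -5*((6 + 2*(-2)) + D) = -5*((6 - 4) + D) = -5*(2 + D) = -10 - 5*D)
X(Y)² = (-10 - 5*(-9))² = (-10 + 45)² = 35² = 1225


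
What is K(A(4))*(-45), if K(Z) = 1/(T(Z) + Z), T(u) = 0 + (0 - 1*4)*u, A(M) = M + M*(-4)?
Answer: -5/4 ≈ -1.2500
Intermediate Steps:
A(M) = -3*M (A(M) = M - 4*M = -3*M)
T(u) = -4*u (T(u) = 0 + (0 - 4)*u = 0 - 4*u = -4*u)
K(Z) = -1/(3*Z) (K(Z) = 1/(-4*Z + Z) = 1/(-3*Z) = -1/(3*Z))
K(A(4))*(-45) = -1/(3*((-3*4)))*(-45) = -⅓/(-12)*(-45) = -⅓*(-1/12)*(-45) = (1/36)*(-45) = -5/4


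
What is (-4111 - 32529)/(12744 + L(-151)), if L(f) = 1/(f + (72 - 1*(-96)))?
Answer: -622880/216649 ≈ -2.8751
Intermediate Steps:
L(f) = 1/(168 + f) (L(f) = 1/(f + (72 + 96)) = 1/(f + 168) = 1/(168 + f))
(-4111 - 32529)/(12744 + L(-151)) = (-4111 - 32529)/(12744 + 1/(168 - 151)) = -36640/(12744 + 1/17) = -36640/216649/17 = -36640*17/216649 = -622880/216649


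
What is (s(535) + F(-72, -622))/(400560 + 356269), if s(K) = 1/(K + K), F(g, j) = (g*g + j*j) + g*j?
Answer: 467431641/809807030 ≈ 0.57721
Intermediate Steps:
F(g, j) = g² + j² + g*j (F(g, j) = (g² + j²) + g*j = g² + j² + g*j)
s(K) = 1/(2*K)
(s(535) + F(-72, -622))/(400560 + 356269) = ((½)/535 + ((-72)² + (-622)² - 72*(-622)))/(400560 + 356269) = ((½)*(1/535) + (5184 + 386884 + 44784))/756829 = (1/1070 + 436852)*(1/756829) = (467431641/1070)*(1/756829) = 467431641/809807030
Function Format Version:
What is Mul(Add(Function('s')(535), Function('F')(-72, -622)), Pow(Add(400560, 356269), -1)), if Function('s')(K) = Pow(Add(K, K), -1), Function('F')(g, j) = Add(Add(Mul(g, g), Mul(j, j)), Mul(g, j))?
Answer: Rational(467431641, 809807030) ≈ 0.57721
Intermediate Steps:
Function('F')(g, j) = Add(Pow(g, 2), Pow(j, 2), Mul(g, j)) (Function('F')(g, j) = Add(Add(Pow(g, 2), Pow(j, 2)), Mul(g, j)) = Add(Pow(g, 2), Pow(j, 2), Mul(g, j)))
Function('s')(K) = Mul(Rational(1, 2), Pow(K, -1)) (Function('s')(K) = Pow(Mul(2, K), -1) = Mul(Rational(1, 2), Pow(K, -1)))
Mul(Add(Function('s')(535), Function('F')(-72, -622)), Pow(Add(400560, 356269), -1)) = Mul(Add(Mul(Rational(1, 2), Pow(535, -1)), Add(Pow(-72, 2), Pow(-622, 2), Mul(-72, -622))), Pow(Add(400560, 356269), -1)) = Mul(Add(Mul(Rational(1, 2), Rational(1, 535)), Add(5184, 386884, 44784)), Pow(756829, -1)) = Mul(Add(Rational(1, 1070), 436852), Rational(1, 756829)) = Mul(Rational(467431641, 1070), Rational(1, 756829)) = Rational(467431641, 809807030)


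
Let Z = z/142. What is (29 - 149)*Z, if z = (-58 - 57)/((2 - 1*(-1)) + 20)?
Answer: 300/71 ≈ 4.2253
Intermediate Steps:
z = -5 (z = -115/((2 + 1) + 20) = -115/(3 + 20) = -115/23 = -115*1/23 = -5)
Z = -5/142 ≈ -0.035211
(29 - 149)*Z = (29 - 149)*(-5/142) = -120*(-5/142) = 300/71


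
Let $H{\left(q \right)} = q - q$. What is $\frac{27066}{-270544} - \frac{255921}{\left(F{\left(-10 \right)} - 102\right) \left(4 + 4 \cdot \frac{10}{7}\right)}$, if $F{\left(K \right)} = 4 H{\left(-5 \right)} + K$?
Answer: $\frac{4325527701}{18396992} \approx 235.12$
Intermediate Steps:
$H{\left(q \right)} = 0$
$F{\left(K \right)} = K$ ($F{\left(K \right)} = 4 \cdot 0 + K = 0 + K = K$)
$\frac{27066}{-270544} - \frac{255921}{\left(F{\left(-10 \right)} - 102\right) \left(4 + 4 \cdot \frac{10}{7}\right)} = \frac{27066}{-270544} - \frac{255921}{\left(-10 - 102\right) \left(4 + 4 \cdot \frac{10}{7}\right)} = 27066 \left(- \frac{1}{270544}\right) - \frac{255921}{\left(-112\right) \left(4 + 4 \cdot 10 \cdot \frac{1}{7}\right)} = - \frac{13533}{135272} - \frac{255921}{\left(-112\right) \left(4 + 4 \cdot \frac{10}{7}\right)} = - \frac{13533}{135272} - \frac{255921}{\left(-112\right) \left(4 + \frac{40}{7}\right)} = - \frac{13533}{135272} - \frac{255921}{\left(-112\right) \frac{68}{7}} = - \frac{13533}{135272} - \frac{255921}{-1088} = - \frac{13533}{135272} - - \frac{255921}{1088} = - \frac{13533}{135272} + \frac{255921}{1088} = \frac{4325527701}{18396992}$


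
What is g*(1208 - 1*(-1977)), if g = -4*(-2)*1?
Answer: 25480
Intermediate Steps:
g = 8 (g = 8*1 = 8)
g*(1208 - 1*(-1977)) = 8*(1208 - 1*(-1977)) = 8*(1208 + 1977) = 8*3185 = 25480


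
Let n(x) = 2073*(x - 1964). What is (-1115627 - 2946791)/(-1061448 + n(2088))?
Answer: 2031209/402198 ≈ 5.0503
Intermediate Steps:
n(x) = -4071372 + 2073*x (n(x) = 2073*(-1964 + x) = -4071372 + 2073*x)
(-1115627 - 2946791)/(-1061448 + n(2088)) = (-1115627 - 2946791)/(-1061448 + (-4071372 + 2073*2088)) = -4062418/(-1061448 + (-4071372 + 4328424)) = -4062418/(-1061448 + 257052) = -4062418/(-804396) = -4062418*(-1/804396) = 2031209/402198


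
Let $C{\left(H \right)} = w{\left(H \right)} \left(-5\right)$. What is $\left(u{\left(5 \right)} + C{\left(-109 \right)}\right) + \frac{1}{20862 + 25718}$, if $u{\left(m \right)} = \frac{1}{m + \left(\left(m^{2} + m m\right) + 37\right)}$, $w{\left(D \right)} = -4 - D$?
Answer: $- \frac{140610458}{267835} \approx -524.99$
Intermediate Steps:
$u{\left(m \right)} = \frac{1}{37 + m + 2 m^{2}}$ ($u{\left(m \right)} = \frac{1}{m + \left(\left(m^{2} + m^{2}\right) + 37\right)} = \frac{1}{m + \left(2 m^{2} + 37\right)} = \frac{1}{m + \left(37 + 2 m^{2}\right)} = \frac{1}{37 + m + 2 m^{2}}$)
$C{\left(H \right)} = 20 + 5 H$ ($C{\left(H \right)} = \left(-4 - H\right) \left(-5\right) = 20 + 5 H$)
$\left(u{\left(5 \right)} + C{\left(-109 \right)}\right) + \frac{1}{20862 + 25718} = \left(\frac{1}{37 + 5 + 2 \cdot 5^{2}} + \left(20 + 5 \left(-109\right)\right)\right) + \frac{1}{20862 + 25718} = \left(\frac{1}{37 + 5 + 2 \cdot 25} + \left(20 - 545\right)\right) + \frac{1}{46580} = \left(\frac{1}{37 + 5 + 50} - 525\right) + \frac{1}{46580} = \left(\frac{1}{92} - 525\right) + \frac{1}{46580} = - \frac{48299}{92} + \frac{1}{46580} = - \frac{140610458}{267835}$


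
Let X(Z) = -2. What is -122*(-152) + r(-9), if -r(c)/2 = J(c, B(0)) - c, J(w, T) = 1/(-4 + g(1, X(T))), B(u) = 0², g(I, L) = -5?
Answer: 166736/9 ≈ 18526.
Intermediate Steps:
B(u) = 0
J(w, T) = -⅑ (J(w, T) = 1/(-4 - 5) = 1/(-9) = -⅑)
r(c) = 2/9 + 2*c (r(c) = -2*(-⅑ - c) = 2/9 + 2*c)
-122*(-152) + r(-9) = -122*(-152) + (2/9 + 2*(-9)) = 18544 + (2/9 - 18) = 18544 - 160/9 = 166736/9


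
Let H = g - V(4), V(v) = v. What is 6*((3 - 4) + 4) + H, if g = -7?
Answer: 7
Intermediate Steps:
H = -11 (H = -7 - 1*4 = -7 - 4 = -11)
6*((3 - 4) + 4) + H = 6*((3 - 4) + 4) - 11 = 6*(-1 + 4) - 11 = 6*3 - 11 = 18 - 11 = 7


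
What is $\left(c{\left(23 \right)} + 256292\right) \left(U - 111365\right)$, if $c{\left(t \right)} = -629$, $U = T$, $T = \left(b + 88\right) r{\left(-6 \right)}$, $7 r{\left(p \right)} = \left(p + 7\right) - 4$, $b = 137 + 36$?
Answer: $- \frac{199503554094}{7} \approx -2.85 \cdot 10^{10}$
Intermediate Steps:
$b = 173$
$r{\left(p \right)} = \frac{3}{7} + \frac{p}{7}$ ($r{\left(p \right)} = \frac{\left(p + 7\right) - 4}{7} = \frac{\left(7 + p\right) - 4}{7} = \frac{3 + p}{7} = \frac{3}{7} + \frac{p}{7}$)
$T = - \frac{783}{7}$ ($T = \left(173 + 88\right) \left(\frac{3}{7} + \frac{1}{7} \left(-6\right)\right) = 261 \left(\frac{3}{7} - \frac{6}{7}\right) = 261 \left(- \frac{3}{7}\right) = - \frac{783}{7} \approx -111.86$)
$U = - \frac{783}{7} \approx -111.86$
$\left(c{\left(23 \right)} + 256292\right) \left(U - 111365\right) = \left(-629 + 256292\right) \left(- \frac{783}{7} - 111365\right) = 255663 \left(- \frac{780338}{7}\right) = - \frac{199503554094}{7}$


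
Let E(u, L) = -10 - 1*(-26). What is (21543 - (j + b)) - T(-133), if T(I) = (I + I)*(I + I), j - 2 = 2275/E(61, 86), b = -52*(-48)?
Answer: -829651/16 ≈ -51853.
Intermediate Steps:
b = 2496
E(u, L) = 16 (E(u, L) = -10 + 26 = 16)
j = 2307/16 (j = 2 + 2275/16 = 2307/16 ≈ 144.19)
T(I) = 4*I**2 (T(I) = (2*I)*(2*I) = 4*I**2)
(21543 - (j + b)) - T(-133) = (21543 - (2307/16 + 2496)) - 4*(-133)**2 = (21543 - 1*42243/16) - 4*17689 = (21543 - 42243/16) - 1*70756 = 302445/16 - 70756 = -829651/16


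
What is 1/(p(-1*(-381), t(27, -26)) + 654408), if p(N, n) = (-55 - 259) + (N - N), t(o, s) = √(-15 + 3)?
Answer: 1/654094 ≈ 1.5288e-6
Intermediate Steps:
t(o, s) = 2*I*√3 (t(o, s) = √(-12) = 2*I*√3)
p(N, n) = -314 (p(N, n) = -314 + 0 = -314)
1/(p(-1*(-381), t(27, -26)) + 654408) = 1/(-314 + 654408) = 1/654094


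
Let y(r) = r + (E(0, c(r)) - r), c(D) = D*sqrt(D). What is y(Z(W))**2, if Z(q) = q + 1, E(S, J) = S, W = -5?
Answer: 0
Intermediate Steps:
c(D) = D**(3/2)
Z(q) = 1 + q
y(r) = 0 (y(r) = r + (0 - r) = r - r = 0)
y(Z(W))**2 = 0**2 = 0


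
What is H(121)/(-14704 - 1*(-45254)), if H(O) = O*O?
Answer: 14641/30550 ≈ 0.47925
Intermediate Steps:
H(O) = O**2
H(121)/(-14704 - 1*(-45254)) = 121**2/(-14704 - 1*(-45254)) = 14641/(-14704 + 45254) = 14641/30550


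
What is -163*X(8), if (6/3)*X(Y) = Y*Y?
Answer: -5216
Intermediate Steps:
X(Y) = Y**2/2 (X(Y) = (Y*Y)/2 = Y**2/2)
-163*X(8) = -163*(1/2)*8**2 = -163*(1/2)*64 = -163*32 = -1*5216 = -5216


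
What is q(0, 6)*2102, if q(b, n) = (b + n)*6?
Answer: 75672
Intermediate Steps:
q(b, n) = 6*b + 6*n
q(0, 6)*2102 = (6*0 + 6*6)*2102 = (0 + 36)*2102 = 36*2102 = 75672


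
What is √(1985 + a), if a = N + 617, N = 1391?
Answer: 11*√33 ≈ 63.190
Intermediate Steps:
a = 2008 (a = 1391 + 617 = 2008)
√(1985 + a) = √(1985 + 2008) = √3993 = 11*√33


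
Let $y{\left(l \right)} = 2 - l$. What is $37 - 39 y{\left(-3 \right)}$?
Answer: $-158$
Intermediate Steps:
$37 - 39 y{\left(-3 \right)} = 37 - 39 \left(2 - -3\right) = 37 - 39 \left(2 + 3\right) = 37 - 195 = -158$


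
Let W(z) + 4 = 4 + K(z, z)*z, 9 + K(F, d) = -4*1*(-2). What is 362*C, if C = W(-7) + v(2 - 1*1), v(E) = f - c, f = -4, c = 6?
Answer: -1086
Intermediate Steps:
K(F, d) = -1 (K(F, d) = -9 - 4*1*(-2) = -9 - 4*(-2) = -9 + 8 = -1)
W(z) = -z (W(z) = -4 + (4 - z) = -z)
v(E) = -10 (v(E) = -4 - 1*6 = -4 - 6 = -10)
C = -3 (C = -1*(-7) - 10 = 7 - 10 = -3)
362*C = 362*(-3) = -1086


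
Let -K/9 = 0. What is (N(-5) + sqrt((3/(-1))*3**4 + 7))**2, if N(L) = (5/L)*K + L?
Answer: (5 - 2*I*sqrt(59))**2 ≈ -211.0 - 153.62*I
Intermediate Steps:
K = 0 (K = -9*0 = 0)
N(L) = L (N(L) = (5/L)*0 + L = 0 + L = L)
(N(-5) + sqrt((3/(-1))*3**4 + 7))**2 = (-5 + sqrt((3/(-1))*3**4 + 7))**2 = (-5 + sqrt((3*(-1))*81 + 7))**2 = (-5 + sqrt(-3*81 + 7))**2 = (-5 + sqrt(-243 + 7))**2 = (-5 + sqrt(-236))**2 = (-5 + 2*I*sqrt(59))**2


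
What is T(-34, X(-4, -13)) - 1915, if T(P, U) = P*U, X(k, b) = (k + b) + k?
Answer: -1201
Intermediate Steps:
X(k, b) = b + 2*k (X(k, b) = (b + k) + k = b + 2*k)
T(-34, X(-4, -13)) - 1915 = -34*(-13 + 2*(-4)) - 1915 = -34*(-13 - 8) - 1915 = -34*(-21) - 1915 = 714 - 1915 = -1201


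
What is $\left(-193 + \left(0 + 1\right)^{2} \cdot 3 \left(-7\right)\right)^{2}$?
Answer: $45796$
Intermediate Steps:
$\left(-193 + \left(0 + 1\right)^{2} \cdot 3 \left(-7\right)\right)^{2} = \left(-193 + 1^{2} \cdot 3 \left(-7\right)\right)^{2} = \left(-193 + 1 \cdot 3 \left(-7\right)\right)^{2} = \left(-193 + 3 \left(-7\right)\right)^{2} = \left(-193 - 21\right)^{2} = \left(-214\right)^{2} = 45796$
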